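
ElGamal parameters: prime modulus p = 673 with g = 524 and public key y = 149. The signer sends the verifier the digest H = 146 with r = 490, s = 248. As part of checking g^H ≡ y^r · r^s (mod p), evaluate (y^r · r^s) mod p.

8

Squares mod 673: 149^1≡149, 149^2≡665, 149^4≡64, 149^8≡58, 149^16≡672, 149^32≡1, 149^64≡1, 149^128≡1, 149^256≡1
490 = 256 + 128 + 64 + 32 + 8 + 2, so 149^490 ≡ 1·1·1·1·58·665 ≡ 209 (mod 673)
Squares mod 673: 490^1≡490, 490^2≡512, 490^4≡347, 490^8≡615, 490^16≡672, 490^32≡1, 490^64≡1, 490^128≡1
248 = 128 + 64 + 32 + 16 + 8, so 490^248 ≡ 1·1·1·672·615 ≡ 58 (mod 673)
y^r · r^s ≡ 209·58 = 12122 ≡ 8 (mod 673)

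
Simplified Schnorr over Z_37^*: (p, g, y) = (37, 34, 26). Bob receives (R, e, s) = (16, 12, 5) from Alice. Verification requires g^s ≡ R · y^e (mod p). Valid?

yes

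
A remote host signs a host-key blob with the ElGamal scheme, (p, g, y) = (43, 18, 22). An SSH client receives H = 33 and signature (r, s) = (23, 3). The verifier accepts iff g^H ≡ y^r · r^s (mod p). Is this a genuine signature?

Left side g^H mod p:
18^33 mod 43 = 39
Right side y^r · r^s mod p:
22^23 mod 43 = 32
23^3 mod 43 = 41
32·41 = 1312 ≡ 22 (mod 43)
39 ≠ 22, so verification fails.

forged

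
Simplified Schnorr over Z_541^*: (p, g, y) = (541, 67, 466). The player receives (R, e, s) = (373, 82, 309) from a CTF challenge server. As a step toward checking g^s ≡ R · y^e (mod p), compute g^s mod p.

201

Squares mod 541: 67^1≡67, 67^2≡161, 67^4≡494, 67^8≡45, 67^16≡402, 67^32≡386, 67^64≡221, 67^128≡151, 67^256≡79
309 = 256 + 32 + 16 + 4 + 1, so 67^309 ≡ 79·386·402·494·67 ≡ 201 (mod 541)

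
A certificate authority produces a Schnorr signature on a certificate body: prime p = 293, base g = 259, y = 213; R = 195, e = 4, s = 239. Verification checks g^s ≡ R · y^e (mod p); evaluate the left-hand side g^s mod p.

259^2 = 67081 ≡ 277
259^4 ≡ 277^2 = 76729 ≡ 256
259^8 ≡ 256^2 = 65536 ≡ 197
259^16 ≡ 197^2 = 38809 ≡ 133
259^32 ≡ 133^2 = 17689 ≡ 109
259^64 ≡ 109^2 = 11881 ≡ 161
259^128 ≡ 161^2 = 25921 ≡ 137
239 = 128 + 64 + 32 + 8 + 4 + 2 + 1, so 259^239 ≡ 137·161·109·197·256·277·259 ≡ 76 (mod 293)

76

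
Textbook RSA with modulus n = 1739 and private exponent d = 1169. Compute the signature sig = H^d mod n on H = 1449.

302

H^2 ≡ 1449^2 = 2099601 ≡ 628
H^4 ≡ 628^2 = 394384 ≡ 1370
H^8 ≡ 1370^2 = 1876900 ≡ 519
H^16 ≡ 519^2 = 269361 ≡ 1555
H^32 ≡ 1555^2 = 2418025 ≡ 815
H^64 ≡ 815^2 = 664225 ≡ 1666
H^128 ≡ 1666^2 = 2775556 ≡ 112
H^256 ≡ 112^2 = 12544 ≡ 371
H^512 ≡ 371^2 = 137641 ≡ 260
H^1024 ≡ 260^2 = 67600 ≡ 1518
1169 = 1024 + 128 + 16 + 1, so H^1169 ≡ 1518·112·1555·1449 ≡ 302 (mod 1739)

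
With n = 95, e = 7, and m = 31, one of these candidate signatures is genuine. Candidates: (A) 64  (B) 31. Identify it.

Candidate A: Squares mod 95: 64^1≡64, 64^2≡11, 64^4≡26; 7 = 4 + 2 + 1, so 64^7 ≡ 26·11·64 ≡ 64 (mod 95)
Candidate B: Squares mod 95: 31^1≡31, 31^2≡11, 31^4≡26; 7 = 4 + 2 + 1, so 31^7 ≡ 26·11·31 ≡ 31 (mod 95)
  → matches m = 31

B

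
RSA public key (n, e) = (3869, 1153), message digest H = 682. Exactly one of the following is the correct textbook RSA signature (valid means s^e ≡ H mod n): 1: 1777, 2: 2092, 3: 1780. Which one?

Candidate 1: Squares mod 3869: 1777^1≡1777, 1777^2≡625, 1777^4≡3725, 1777^8≡1391, 1777^16≡381, 1777^32≡2008, 1777^64≡566, 1777^128≡3098, 1777^256≡2484, 1777^512≡3070, 1777^1024≡16; 1153 = 1024 + 128 + 1, so 1777^1153 ≡ 16·3098·1777 ≡ 682 (mod 3869)
  → matches H = 682
Candidate 2: Squares mod 3869: 2092^1≡2092, 2092^2≡625, 2092^4≡3725, 2092^8≡1391, 2092^16≡381, 2092^32≡2008, 2092^64≡566, 2092^128≡3098, 2092^256≡2484, 2092^512≡3070, 2092^1024≡16; 1153 = 1024 + 128 + 1, so 2092^1153 ≡ 16·3098·2092 ≡ 3187 (mod 3869)
Candidate 3: Squares mod 3869: 1780^1≡1780, 1780^2≡3558, 1780^4≡3865, 1780^8≡16, 1780^16≡256, 1780^32≡3632, 1780^64≡2003, 1780^128≡3725, 1780^256≡1391, 1780^512≡381, 1780^1024≡2008; 1153 = 1024 + 128 + 1, so 1780^1153 ≡ 2008·3725·1780 ≡ 2510 (mod 3869)

1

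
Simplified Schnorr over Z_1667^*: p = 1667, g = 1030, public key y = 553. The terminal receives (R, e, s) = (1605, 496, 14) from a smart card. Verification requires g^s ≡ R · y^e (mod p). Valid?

g^s mod p:
1030^2 = 1060900 ≡ 688
1030^4 ≡ 688^2 = 473344 ≡ 1583
1030^8 ≡ 1583^2 = 2505889 ≡ 388
14 = 8 + 4 + 2, so 1030^14 ≡ 388·1583·688 ≡ 1188 (mod 1667)
R · y^e mod p:
553^2 = 305809 ≡ 748
553^4 ≡ 748^2 = 559504 ≡ 1059
553^8 ≡ 1059^2 = 1121481 ≡ 1257
553^16 ≡ 1257^2 = 1580049 ≡ 1400
553^32 ≡ 1400^2 = 1960000 ≡ 1275
553^64 ≡ 1275^2 = 1625625 ≡ 300
553^128 ≡ 300^2 = 90000 ≡ 1649
553^256 ≡ 1649^2 = 2719201 ≡ 324
496 = 256 + 128 + 64 + 32 + 16, so 553^496 ≡ 324·1649·300·1275·1400 ≡ 637 (mod 1667)
1605·637 = 1022385 ≡ 514 (mod 1667)
1188 ≠ 514; the check fails.

no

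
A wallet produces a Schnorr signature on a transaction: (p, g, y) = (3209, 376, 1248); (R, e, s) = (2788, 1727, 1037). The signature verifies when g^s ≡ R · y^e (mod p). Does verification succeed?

passes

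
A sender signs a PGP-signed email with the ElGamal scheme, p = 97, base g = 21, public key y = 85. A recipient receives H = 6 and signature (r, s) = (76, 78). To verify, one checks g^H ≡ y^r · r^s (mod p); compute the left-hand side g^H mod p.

Squares mod 97: 21^1≡21, 21^2≡53, 21^4≡93
6 = 4 + 2, so 21^6 ≡ 93·53 ≡ 79 (mod 97)

79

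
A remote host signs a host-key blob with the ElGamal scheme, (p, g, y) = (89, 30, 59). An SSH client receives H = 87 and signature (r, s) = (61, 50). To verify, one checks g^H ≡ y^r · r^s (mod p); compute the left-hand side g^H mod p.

3

Squares mod 89: 30^1≡30, 30^2≡10, 30^4≡11, 30^8≡32, 30^16≡45, 30^32≡67, 30^64≡39
87 = 64 + 16 + 4 + 2 + 1, so 30^87 ≡ 39·45·11·10·30 ≡ 3 (mod 89)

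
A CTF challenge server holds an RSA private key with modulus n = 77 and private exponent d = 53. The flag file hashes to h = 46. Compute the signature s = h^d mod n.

30

h^2 ≡ 46^2 = 2116 ≡ 37
h^4 ≡ 37^2 = 1369 ≡ 60
h^8 ≡ 60^2 = 3600 ≡ 58
h^16 ≡ 58^2 = 3364 ≡ 53
h^32 ≡ 53^2 = 2809 ≡ 37
53 = 32 + 16 + 4 + 1, so h^53 ≡ 37·53·60·46 ≡ 30 (mod 77)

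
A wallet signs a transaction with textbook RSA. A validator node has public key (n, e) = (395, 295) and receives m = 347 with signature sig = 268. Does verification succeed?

fails

sig^2 ≡ 268^2 = 71824 ≡ 329
sig^4 ≡ 329^2 = 108241 ≡ 11
sig^8 ≡ 11^2 = 121
sig^16 ≡ 121^2 = 14641 ≡ 26
sig^32 ≡ 26^2 = 676 ≡ 281
sig^64 ≡ 281^2 = 78961 ≡ 356
sig^128 ≡ 356^2 = 126736 ≡ 336
sig^256 ≡ 336^2 = 112896 ≡ 321
295 = 256 + 32 + 4 + 2 + 1, so sig^295 ≡ 321·281·11·329·268 ≡ 242 (mod 395)
242 ≠ 347, so verification fails.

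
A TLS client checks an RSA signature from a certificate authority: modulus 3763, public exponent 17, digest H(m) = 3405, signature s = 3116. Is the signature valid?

valid

s^2 ≡ 3116^2 = 9709456 ≡ 916
s^4 ≡ 916^2 = 839056 ≡ 3670
s^8 ≡ 3670^2 = 13468900 ≡ 1123
s^16 ≡ 1123^2 = 1261129 ≡ 524
17 = 16 + 1, so s^17 ≡ 524·3116 ≡ 3405 (mod 3763)
s^17 mod 3763 = 3405 matches H(m).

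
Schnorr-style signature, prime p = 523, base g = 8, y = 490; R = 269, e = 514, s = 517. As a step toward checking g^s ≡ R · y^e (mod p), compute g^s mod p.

26

Squares mod 523: 8^1≡8, 8^2≡64, 8^4≡435, 8^8≡422, 8^16≡264, 8^32≡137, 8^64≡464, 8^128≡343, 8^256≡497, 8^512≡153
517 = 512 + 4 + 1, so 8^517 ≡ 153·435·8 ≡ 26 (mod 523)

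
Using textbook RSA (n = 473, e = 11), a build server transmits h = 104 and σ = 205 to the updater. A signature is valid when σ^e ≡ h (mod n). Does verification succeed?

Squares mod 473: σ^1≡205, σ^2≡401, σ^4≡454, σ^8≡361
11 = 8 + 2 + 1, so σ^11 ≡ 361·401·205 ≡ 458 (mod 473)
The recovered value 458 does not match the digest 104.

fails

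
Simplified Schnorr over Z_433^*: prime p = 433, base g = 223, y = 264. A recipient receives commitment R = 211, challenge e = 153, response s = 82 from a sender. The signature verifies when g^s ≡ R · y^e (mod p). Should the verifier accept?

g^s mod p:
223^82 mod 433 = 352
R · y^e mod p:
264^153 mod 433 = 369
211·369 = 77859 ≡ 352 (mod 433)
352 ≡ 352 (mod 433); signature holds.

accept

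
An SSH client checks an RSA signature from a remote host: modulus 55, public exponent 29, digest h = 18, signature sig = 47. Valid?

no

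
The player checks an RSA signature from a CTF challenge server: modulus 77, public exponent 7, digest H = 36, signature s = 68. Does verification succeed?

fails

Squares mod 77: s^1≡68, s^2≡4, s^4≡16
7 = 4 + 2 + 1, so s^7 ≡ 16·4·68 ≡ 40 (mod 77)
The recovered value 40 does not match the digest 36.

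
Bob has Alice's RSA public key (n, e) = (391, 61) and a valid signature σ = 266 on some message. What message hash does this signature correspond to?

Squares mod 391: σ^1≡266, σ^2≡376, σ^4≡225, σ^8≡186, σ^16≡188, σ^32≡154
61 = 32 + 16 + 8 + 4 + 1, so σ^61 ≡ 154·188·186·225·266 ≡ 75 (mod 391)

75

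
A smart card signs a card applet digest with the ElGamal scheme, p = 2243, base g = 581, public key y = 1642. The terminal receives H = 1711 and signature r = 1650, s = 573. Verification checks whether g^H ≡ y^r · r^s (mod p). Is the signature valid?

invalid

Left side g^H mod p:
Squares mod 2243: 581^1≡581, 581^2≡1111, 581^4≡671, 581^8≡1641, 581^16≡1281, 581^32≡1328, 581^64≡586, 581^128≡217, 581^256≡2229, 581^512≡196, 581^1024≡285
1711 = 1024 + 512 + 128 + 32 + 8 + 4 + 2 + 1, so 581^1711 ≡ 285·196·217·1328·1641·671·1111·581 ≡ 1832 (mod 2243)
Right side y^r · r^s mod p:
Squares mod 2243: 1642^1≡1642, 1642^2≡78, 1642^4≡1598, 1642^8≡1070, 1642^16≡970, 1642^32≡1083, 1642^64≡2043, 1642^128≡1869, 1642^256≡810, 1642^512≡1144, 1642^1024≡1067
1650 = 1024 + 512 + 64 + 32 + 16 + 2, so 1642^1650 ≡ 1067·1144·2043·1083·970·78 ≡ 239 (mod 2243)
Squares mod 2243: 1650^1≡1650, 1650^2≡1741, 1650^4≡788, 1650^8≡1876, 1650^16≡109, 1650^32≡666, 1650^64≡1685, 1650^128≡1830, 1650^256≡101, 1650^512≡1229
573 = 512 + 32 + 16 + 8 + 4 + 1, so 1650^573 ≡ 1229·666·109·1876·788·1650 ≡ 318 (mod 2243)
239·318 = 76002 ≡ 1983 (mod 2243)
1832 ≠ 1983, so verification fails.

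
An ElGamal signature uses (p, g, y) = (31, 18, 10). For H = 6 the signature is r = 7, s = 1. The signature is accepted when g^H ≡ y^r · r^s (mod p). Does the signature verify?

Left side g^H mod p:
Squares mod 31: 18^1≡18, 18^2≡14, 18^4≡10
6 = 4 + 2, so 18^6 ≡ 10·14 ≡ 16 (mod 31)
Right side y^r · r^s mod p:
Squares mod 31: 10^1≡10, 10^2≡7, 10^4≡18
7 = 4 + 2 + 1, so 10^7 ≡ 18·7·10 ≡ 20 (mod 31)
7^1 mod 31 = 7
20·7 = 140 ≡ 16 (mod 31)
16 ≡ 16 (mod 31), so the signature is genuine.

verifies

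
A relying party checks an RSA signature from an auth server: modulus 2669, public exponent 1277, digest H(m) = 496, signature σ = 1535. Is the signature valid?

σ^2 ≡ 1535^2 = 2356225 ≡ 2167
σ^4 ≡ 2167^2 = 4695889 ≡ 1118
σ^8 ≡ 1118^2 = 1249924 ≡ 832
σ^16 ≡ 832^2 = 692224 ≡ 953
σ^32 ≡ 953^2 = 908209 ≡ 749
σ^64 ≡ 749^2 = 561001 ≡ 511
σ^128 ≡ 511^2 = 261121 ≡ 2228
σ^256 ≡ 2228^2 = 4963984 ≡ 2313
σ^512 ≡ 2313^2 = 5349969 ≡ 1293
σ^1024 ≡ 1293^2 = 1671849 ≡ 1055
1277 = 1024 + 128 + 64 + 32 + 16 + 8 + 4 + 1, so σ^1277 ≡ 1055·2228·511·749·953·832·1118·1535 ≡ 496 (mod 2669)
Since 496 equals the digest 496, verification succeeds.

valid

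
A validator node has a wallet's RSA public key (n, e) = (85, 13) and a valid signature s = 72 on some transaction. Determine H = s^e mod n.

72

s^2 ≡ 72^2 = 5184 ≡ 84
s^4 ≡ 84^2 = 7056 ≡ 1
s^8 ≡ 1^2 = 1
13 = 8 + 4 + 1, so s^13 ≡ 1·1·72 ≡ 72 (mod 85)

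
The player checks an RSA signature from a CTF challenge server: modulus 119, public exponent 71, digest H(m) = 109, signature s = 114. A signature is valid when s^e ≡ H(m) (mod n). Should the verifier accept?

s^71 mod 119 = 109
109 = H(m), so the signature checks out.

accept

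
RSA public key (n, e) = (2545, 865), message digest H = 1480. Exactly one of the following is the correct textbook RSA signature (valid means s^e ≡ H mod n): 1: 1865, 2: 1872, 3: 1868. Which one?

1

Candidate 1: Squares mod 2545: 1865^1≡1865, 1865^2≡1755, 1865^4≡575, 1865^8≡2320, 1865^16≡2270, 1865^32≡1820, 1865^64≡1355, 1865^128≡1080, 1865^256≡790, 1865^512≡575; 865 = 512 + 256 + 64 + 32 + 1, so 1865^865 ≡ 575·790·1355·1820·1865 ≡ 1480 (mod 2545)
  → matches H = 1480
Candidate 2: Squares mod 2545: 1872^1≡1872, 1872^2≡2464, 1872^4≡1471, 1872^8≡591, 1872^16≡616, 1872^32≡251, 1872^64≡1921, 1872^128≡2536, 1872^256≡81, 1872^512≡1471; 865 = 512 + 256 + 64 + 32 + 1, so 1872^865 ≡ 1471·81·1921·251·1872 ≡ 1092 (mod 2545)
Candidate 3: Squares mod 2545: 1868^1≡1868, 1868^2≡229, 1868^4≡1541, 1868^8≡196, 1868^16≡241, 1868^32≡2091, 1868^64≡2516, 1868^128≡841, 1868^256≡2316, 1868^512≡1541; 865 = 512 + 256 + 64 + 32 + 1, so 1868^865 ≡ 1541·2316·2516·2091·1868 ≡ 1278 (mod 2545)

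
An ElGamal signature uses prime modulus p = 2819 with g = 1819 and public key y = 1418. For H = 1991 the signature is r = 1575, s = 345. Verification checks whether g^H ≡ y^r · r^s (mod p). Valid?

yes

Left side g^H mod p:
1819^2 = 3308761 ≡ 2074
1819^4 ≡ 2074^2 = 4301476 ≡ 2501
1819^8 ≡ 2501^2 = 6255001 ≡ 2459
1819^16 ≡ 2459^2 = 6046681 ≡ 2745
1819^32 ≡ 2745^2 = 7535025 ≡ 2657
1819^64 ≡ 2657^2 = 7059649 ≡ 873
1819^128 ≡ 873^2 = 762129 ≡ 999
1819^256 ≡ 999^2 = 998001 ≡ 75
1819^512 ≡ 75^2 = 5625 ≡ 2806
1819^1024 ≡ 2806^2 = 7873636 ≡ 169
1991 = 1024 + 512 + 256 + 128 + 64 + 4 + 2 + 1, so 1819^1991 ≡ 169·2806·75·999·873·2501·2074·1819 ≡ 135 (mod 2819)
Right side y^r · r^s mod p:
1418^2 = 2010724 ≡ 777
1418^4 ≡ 777^2 = 603729 ≡ 463
1418^8 ≡ 463^2 = 214369 ≡ 125
1418^16 ≡ 125^2 = 15625 ≡ 1530
1418^32 ≡ 1530^2 = 2340900 ≡ 1130
1418^64 ≡ 1130^2 = 1276900 ≡ 2712
1418^128 ≡ 2712^2 = 7354944 ≡ 173
1418^256 ≡ 173^2 = 29929 ≡ 1739
1418^512 ≡ 1739^2 = 3024121 ≡ 2153
1418^1024 ≡ 2153^2 = 4635409 ≡ 973
1575 = 1024 + 512 + 32 + 4 + 2 + 1, so 1418^1575 ≡ 973·2153·1130·463·777·1418 ≡ 1645 (mod 2819)
1575^2 = 2480625 ≡ 2724
1575^4 ≡ 2724^2 = 7420176 ≡ 568
1575^8 ≡ 568^2 = 322624 ≡ 1258
1575^16 ≡ 1258^2 = 1582564 ≡ 1105
1575^32 ≡ 1105^2 = 1221025 ≡ 398
1575^64 ≡ 398^2 = 158404 ≡ 540
1575^128 ≡ 540^2 = 291600 ≡ 1243
1575^256 ≡ 1243^2 = 1545049 ≡ 237
345 = 256 + 64 + 16 + 8 + 1, so 1575^345 ≡ 237·540·1105·1258·1575 ≡ 2245 (mod 2819)
1645·2245 = 3693025 ≡ 135 (mod 2819)
135 ≡ 135 (mod 2819), so the signature is genuine.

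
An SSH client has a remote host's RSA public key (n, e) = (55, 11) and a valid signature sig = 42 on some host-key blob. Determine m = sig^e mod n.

Squares mod 55: sig^1≡42, sig^2≡4, sig^4≡16, sig^8≡36
11 = 8 + 2 + 1, so sig^11 ≡ 36·4·42 ≡ 53 (mod 55)

53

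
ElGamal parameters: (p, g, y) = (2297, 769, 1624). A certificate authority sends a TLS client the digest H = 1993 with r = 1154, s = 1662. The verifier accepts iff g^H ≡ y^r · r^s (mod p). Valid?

Left side g^H mod p:
769^1993 mod 2297 = 2020
Right side y^r · r^s mod p:
1624^1154 mod 2297 = 562
1154^1662 mod 2297 = 882
562·882 = 495684 ≡ 1829 (mod 2297)
2020 ≠ 1829, so verification fails.

no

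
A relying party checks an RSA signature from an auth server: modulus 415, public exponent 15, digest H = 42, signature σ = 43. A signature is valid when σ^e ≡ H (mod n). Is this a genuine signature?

σ^2 ≡ 43^2 = 1849 ≡ 189
σ^4 ≡ 189^2 = 35721 ≡ 31
σ^8 ≡ 31^2 = 961 ≡ 131
15 = 8 + 4 + 2 + 1, so σ^15 ≡ 131·31·189·43 ≡ 42 (mod 415)
42 = H, so the signature checks out.

genuine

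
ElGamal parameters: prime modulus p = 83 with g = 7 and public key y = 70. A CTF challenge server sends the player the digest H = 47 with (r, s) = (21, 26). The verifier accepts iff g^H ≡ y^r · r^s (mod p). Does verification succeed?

passes

Left side g^H mod p:
7^47 mod 83 = 38
Right side y^r · r^s mod p:
70^21 mod 83 = 30
21^26 mod 83 = 40
30·40 = 1200 ≡ 38 (mod 83)
38 ≡ 38 (mod 83), so the signature is genuine.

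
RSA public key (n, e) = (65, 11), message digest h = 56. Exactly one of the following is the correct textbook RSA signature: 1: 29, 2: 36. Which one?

Candidate 1: Squares mod 65: 29^1≡29, 29^2≡61, 29^4≡16, 29^8≡61; 11 = 8 + 2 + 1, so 29^11 ≡ 61·61·29 ≡ 9 (mod 65)
Candidate 2: Squares mod 65: 36^1≡36, 36^2≡61, 36^4≡16, 36^8≡61; 11 = 8 + 2 + 1, so 36^11 ≡ 61·61·36 ≡ 56 (mod 65)
  → matches h = 56

2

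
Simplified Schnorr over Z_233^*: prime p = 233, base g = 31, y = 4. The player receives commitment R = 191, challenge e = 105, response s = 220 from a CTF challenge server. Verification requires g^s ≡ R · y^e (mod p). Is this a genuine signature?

g^s mod p:
31^220 mod 233 = 19
R · y^e mod p:
4^105 mod 233 = 128
191·128 = 24448 ≡ 216 (mod 233)
19 ≠ 216; the check fails.

forged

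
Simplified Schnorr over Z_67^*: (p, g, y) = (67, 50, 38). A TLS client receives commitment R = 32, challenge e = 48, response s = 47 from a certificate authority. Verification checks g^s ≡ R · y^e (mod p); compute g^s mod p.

32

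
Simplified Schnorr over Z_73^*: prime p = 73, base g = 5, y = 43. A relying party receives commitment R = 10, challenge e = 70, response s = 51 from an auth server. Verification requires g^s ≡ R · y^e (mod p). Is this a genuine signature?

g^s mod p:
5^2 = 25
5^4 ≡ 25^2 = 625 ≡ 41
5^8 ≡ 41^2 = 1681 ≡ 2
5^16 ≡ 2^2 = 4
5^32 ≡ 4^2 = 16
51 = 32 + 16 + 2 + 1, so 5^51 ≡ 16·4·25·5 ≡ 43 (mod 73)
R · y^e mod p:
43^2 = 1849 ≡ 24
43^4 ≡ 24^2 = 576 ≡ 65
43^8 ≡ 65^2 = 4225 ≡ 64
43^16 ≡ 64^2 = 4096 ≡ 8
43^32 ≡ 8^2 = 64
43^64 ≡ 64^2 = 4096 ≡ 8
70 = 64 + 4 + 2, so 43^70 ≡ 8·65·24 ≡ 70 (mod 73)
10·70 = 700 ≡ 43 (mod 73)
43 ≡ 43 (mod 73); signature holds.

genuine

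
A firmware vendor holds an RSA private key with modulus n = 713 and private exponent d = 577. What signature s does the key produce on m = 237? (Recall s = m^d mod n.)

Squares mod 713: m^1≡237, m^2≡555, m^4≡9, m^8≡81, m^16≡144, m^32≡59, m^64≡629, m^128≡639, m^256≡485, m^512≡648
577 = 512 + 64 + 1, so m^577 ≡ 648·629·237 ≡ 638 (mod 713)

638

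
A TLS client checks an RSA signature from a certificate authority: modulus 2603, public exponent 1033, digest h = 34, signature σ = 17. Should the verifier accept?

reject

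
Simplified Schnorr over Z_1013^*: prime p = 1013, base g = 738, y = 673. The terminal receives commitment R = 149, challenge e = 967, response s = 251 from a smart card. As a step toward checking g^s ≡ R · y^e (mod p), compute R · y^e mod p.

673^2 = 452929 ≡ 118
673^4 ≡ 118^2 = 13924 ≡ 755
673^8 ≡ 755^2 = 570025 ≡ 719
673^16 ≡ 719^2 = 516961 ≡ 331
673^32 ≡ 331^2 = 109561 ≡ 157
673^64 ≡ 157^2 = 24649 ≡ 337
673^128 ≡ 337^2 = 113569 ≡ 113
673^256 ≡ 113^2 = 12769 ≡ 613
673^512 ≡ 613^2 = 375769 ≡ 959
967 = 512 + 256 + 128 + 64 + 4 + 2 + 1, so 673^967 ≡ 959·613·113·337·755·118·673 ≡ 961 (mod 1013)
R · y^e ≡ 149·961 = 143189 ≡ 356 (mod 1013)

356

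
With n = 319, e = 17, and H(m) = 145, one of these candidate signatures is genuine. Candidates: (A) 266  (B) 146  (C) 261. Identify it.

C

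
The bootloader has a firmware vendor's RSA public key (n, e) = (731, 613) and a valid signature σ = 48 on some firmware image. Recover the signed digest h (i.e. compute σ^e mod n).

Squares mod 731: σ^1≡48, σ^2≡111, σ^4≡625, σ^8≡271, σ^16≡341, σ^32≡52, σ^64≡511, σ^128≡154, σ^256≡324, σ^512≡443
613 = 512 + 64 + 32 + 4 + 1, so σ^613 ≡ 443·511·52·625·48 ≡ 63 (mod 731)

63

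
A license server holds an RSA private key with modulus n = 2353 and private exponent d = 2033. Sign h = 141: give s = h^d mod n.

Squares mod 2353: h^1≡141, h^2≡1057, h^4≡1927, h^8≡295, h^16≡2317, h^32≡1296, h^64≡1927, h^128≡295, h^256≡2317, h^512≡1296, h^1024≡1927
2033 = 1024 + 512 + 256 + 128 + 64 + 32 + 16 + 1, so h^2033 ≡ 1927·1296·2317·295·1927·1296·2317·141 ≡ 2178 (mod 2353)

2178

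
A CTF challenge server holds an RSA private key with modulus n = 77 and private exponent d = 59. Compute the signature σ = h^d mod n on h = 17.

68

h^2 ≡ 17^2 = 289 ≡ 58
h^4 ≡ 58^2 = 3364 ≡ 53
h^8 ≡ 53^2 = 2809 ≡ 37
h^16 ≡ 37^2 = 1369 ≡ 60
h^32 ≡ 60^2 = 3600 ≡ 58
59 = 32 + 16 + 8 + 2 + 1, so h^59 ≡ 58·60·37·58·17 ≡ 68 (mod 77)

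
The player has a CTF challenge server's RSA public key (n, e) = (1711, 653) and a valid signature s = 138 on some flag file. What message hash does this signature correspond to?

s^2 ≡ 138^2 = 19044 ≡ 223
s^4 ≡ 223^2 = 49729 ≡ 110
s^8 ≡ 110^2 = 12100 ≡ 123
s^16 ≡ 123^2 = 15129 ≡ 1441
s^32 ≡ 1441^2 = 2076481 ≡ 1038
s^64 ≡ 1038^2 = 1077444 ≡ 1225
s^128 ≡ 1225^2 = 1500625 ≡ 78
s^256 ≡ 78^2 = 6084 ≡ 951
s^512 ≡ 951^2 = 904401 ≡ 993
653 = 512 + 128 + 8 + 4 + 1, so s^653 ≡ 993·78·123·110·138 ≡ 1314 (mod 1711)

1314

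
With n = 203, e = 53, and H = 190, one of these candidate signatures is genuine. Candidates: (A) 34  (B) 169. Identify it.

B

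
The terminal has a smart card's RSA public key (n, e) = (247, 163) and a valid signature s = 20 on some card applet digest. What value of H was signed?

58

s^2 ≡ 20^2 = 400 ≡ 153
s^4 ≡ 153^2 = 23409 ≡ 191
s^8 ≡ 191^2 = 36481 ≡ 172
s^16 ≡ 172^2 = 29584 ≡ 191
s^32 ≡ 191^2 = 36481 ≡ 172
s^64 ≡ 172^2 = 29584 ≡ 191
s^128 ≡ 191^2 = 36481 ≡ 172
163 = 128 + 32 + 2 + 1, so s^163 ≡ 172·172·153·20 ≡ 58 (mod 247)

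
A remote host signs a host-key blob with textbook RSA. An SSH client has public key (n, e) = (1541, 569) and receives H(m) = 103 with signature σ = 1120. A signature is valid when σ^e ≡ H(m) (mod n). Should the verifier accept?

reject

Squares mod 1541: σ^1≡1120, σ^2≡26, σ^4≡676, σ^8≡840, σ^16≡1363, σ^32≡864, σ^64≡652, σ^128≡1329, σ^256≡255, σ^512≡303
569 = 512 + 32 + 16 + 8 + 1, so σ^569 ≡ 303·864·1363·840·1120 ≡ 1438 (mod 1541)
1438 ≠ 103, so verification fails.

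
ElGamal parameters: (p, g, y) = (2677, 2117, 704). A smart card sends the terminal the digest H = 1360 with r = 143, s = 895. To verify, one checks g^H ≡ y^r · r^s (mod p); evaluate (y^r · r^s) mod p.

1271

704^2 = 495616 ≡ 371
704^4 ≡ 371^2 = 137641 ≡ 1114
704^8 ≡ 1114^2 = 1240996 ≡ 1545
704^16 ≡ 1545^2 = 2387025 ≡ 1818
704^32 ≡ 1818^2 = 3305124 ≡ 1706
704^64 ≡ 1706^2 = 2910436 ≡ 537
704^128 ≡ 537^2 = 288369 ≡ 1930
143 = 128 + 8 + 4 + 2 + 1, so 704^143 ≡ 1930·1545·1114·371·704 ≡ 2596 (mod 2677)
143^2 = 20449 ≡ 1710
143^4 ≡ 1710^2 = 2924100 ≡ 816
143^8 ≡ 816^2 = 665856 ≡ 1960
143^16 ≡ 1960^2 = 3841600 ≡ 105
143^32 ≡ 105^2 = 11025 ≡ 317
143^64 ≡ 317^2 = 100489 ≡ 1440
143^128 ≡ 1440^2 = 2073600 ≡ 1602
143^256 ≡ 1602^2 = 2566404 ≡ 1838
143^512 ≡ 1838^2 = 3378244 ≡ 2547
895 = 512 + 256 + 64 + 32 + 16 + 8 + 4 + 2 + 1, so 143^895 ≡ 2547·1838·1440·317·105·1960·816·1710·143 ≡ 447 (mod 2677)
y^r · r^s ≡ 2596·447 = 1160412 ≡ 1271 (mod 2677)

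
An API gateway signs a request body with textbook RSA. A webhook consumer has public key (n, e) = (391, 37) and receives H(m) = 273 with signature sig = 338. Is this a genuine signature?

sig^2 ≡ 338^2 = 114244 ≡ 72
sig^4 ≡ 72^2 = 5184 ≡ 101
sig^8 ≡ 101^2 = 10201 ≡ 35
sig^16 ≡ 35^2 = 1225 ≡ 52
sig^32 ≡ 52^2 = 2704 ≡ 358
37 = 32 + 4 + 1, so sig^37 ≡ 358·101·338 ≡ 308 (mod 391)
The recovered value 308 does not match the digest 273.

forged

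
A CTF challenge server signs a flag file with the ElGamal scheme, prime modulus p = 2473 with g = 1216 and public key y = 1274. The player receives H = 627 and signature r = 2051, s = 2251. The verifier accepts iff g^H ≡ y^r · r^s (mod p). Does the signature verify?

verifies

Left side g^H mod p:
1216^2 = 1478656 ≡ 2275
1216^4 ≡ 2275^2 = 5175625 ≡ 2109
1216^8 ≡ 2109^2 = 4447881 ≡ 1427
1216^16 ≡ 1427^2 = 2036329 ≡ 1050
1216^32 ≡ 1050^2 = 1102500 ≡ 2015
1216^64 ≡ 2015^2 = 4060225 ≡ 2032
1216^128 ≡ 2032^2 = 4129024 ≡ 1587
1216^256 ≡ 1587^2 = 2518569 ≡ 1055
1216^512 ≡ 1055^2 = 1113025 ≡ 175
627 = 512 + 64 + 32 + 16 + 2 + 1, so 1216^627 ≡ 175·2032·2015·1050·2275·1216 ≡ 1560 (mod 2473)
Right side y^r · r^s mod p:
1274^2 = 1623076 ≡ 788
1274^4 ≡ 788^2 = 620944 ≡ 221
1274^8 ≡ 221^2 = 48841 ≡ 1854
1274^16 ≡ 1854^2 = 3437316 ≡ 2319
1274^32 ≡ 2319^2 = 5377761 ≡ 1459
1274^64 ≡ 1459^2 = 2128681 ≡ 1901
1274^128 ≡ 1901^2 = 3613801 ≡ 748
1274^256 ≡ 748^2 = 559504 ≡ 606
1274^512 ≡ 606^2 = 367236 ≡ 1232
1274^1024 ≡ 1232^2 = 1517824 ≡ 1875
1274^2048 ≡ 1875^2 = 3515625 ≡ 1492
2051 = 2048 + 2 + 1, so 1274^2051 ≡ 1492·788·1274 ≡ 2429 (mod 2473)
2051^2 = 4206601 ≡ 28
2051^4 ≡ 28^2 = 784
2051^8 ≡ 784^2 = 614656 ≡ 1352
2051^16 ≡ 1352^2 = 1827904 ≡ 357
2051^32 ≡ 357^2 = 127449 ≡ 1326
2051^64 ≡ 1326^2 = 1758276 ≡ 2446
2051^128 ≡ 2446^2 = 5982916 ≡ 729
2051^256 ≡ 729^2 = 531441 ≡ 2219
2051^512 ≡ 2219^2 = 4923961 ≡ 218
2051^1024 ≡ 218^2 = 47524 ≡ 537
2051^2048 ≡ 537^2 = 288369 ≡ 1501
2251 = 2048 + 128 + 64 + 8 + 2 + 1, so 2051^2251 ≡ 1501·729·2446·1352·28·2051 ≡ 639 (mod 2473)
2429·639 = 1552131 ≡ 1560 (mod 2473)
1560 ≡ 1560 (mod 2473), so the signature is genuine.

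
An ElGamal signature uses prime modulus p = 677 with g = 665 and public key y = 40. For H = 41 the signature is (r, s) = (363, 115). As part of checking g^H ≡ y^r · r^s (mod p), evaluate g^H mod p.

359

665^2 = 442225 ≡ 144
665^4 ≡ 144^2 = 20736 ≡ 426
665^8 ≡ 426^2 = 181476 ≡ 40
665^16 ≡ 40^2 = 1600 ≡ 246
665^32 ≡ 246^2 = 60516 ≡ 263
41 = 32 + 8 + 1, so 665^41 ≡ 263·40·665 ≡ 359 (mod 677)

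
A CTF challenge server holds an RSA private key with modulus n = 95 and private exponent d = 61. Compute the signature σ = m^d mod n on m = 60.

40

Squares mod 95: m^1≡60, m^2≡85, m^4≡5, m^8≡25, m^16≡55, m^32≡80
61 = 32 + 16 + 8 + 4 + 1, so m^61 ≡ 80·55·25·5·60 ≡ 40 (mod 95)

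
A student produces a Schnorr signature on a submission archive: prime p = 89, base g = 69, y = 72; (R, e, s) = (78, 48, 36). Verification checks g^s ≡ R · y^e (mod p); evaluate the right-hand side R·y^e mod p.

72^48 mod 89 = 39
R · y^e ≡ 78·39 = 3042 ≡ 16 (mod 89)

16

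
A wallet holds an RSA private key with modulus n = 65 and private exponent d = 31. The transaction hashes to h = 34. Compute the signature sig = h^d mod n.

44

h^31 mod 65 = 44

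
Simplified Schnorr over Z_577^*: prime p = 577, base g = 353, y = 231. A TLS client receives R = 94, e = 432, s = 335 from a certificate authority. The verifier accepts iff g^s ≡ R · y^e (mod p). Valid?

g^s mod p:
Squares mod 577: 353^1≡353, 353^2≡554, 353^4≡529, 353^8≡573, 353^16≡16, 353^32≡256, 353^64≡335, 353^128≡287, 353^256≡435
335 = 256 + 64 + 8 + 4 + 2 + 1, so 353^335 ≡ 435·335·573·529·554·353 ≡ 348 (mod 577)
R · y^e mod p:
Squares mod 577: 231^1≡231, 231^2≡277, 231^4≡565, 231^8≡144, 231^16≡541, 231^32≡142, 231^64≡546, 231^128≡384, 231^256≡321
432 = 256 + 128 + 32 + 16, so 231^432 ≡ 321·384·142·541 ≡ 553 (mod 577)
94·553 = 51982 ≡ 52 (mod 577)
348 ≠ 52; the check fails.

no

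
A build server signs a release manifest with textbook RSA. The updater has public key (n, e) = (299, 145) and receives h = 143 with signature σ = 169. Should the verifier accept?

reject

σ^2 ≡ 169^2 = 28561 ≡ 156
σ^4 ≡ 156^2 = 24336 ≡ 117
σ^8 ≡ 117^2 = 13689 ≡ 234
σ^16 ≡ 234^2 = 54756 ≡ 39
σ^32 ≡ 39^2 = 1521 ≡ 26
σ^64 ≡ 26^2 = 676 ≡ 78
σ^128 ≡ 78^2 = 6084 ≡ 104
145 = 128 + 16 + 1, so σ^145 ≡ 104·39·169 ≡ 156 (mod 299)
The recovered value 156 does not match the digest 143.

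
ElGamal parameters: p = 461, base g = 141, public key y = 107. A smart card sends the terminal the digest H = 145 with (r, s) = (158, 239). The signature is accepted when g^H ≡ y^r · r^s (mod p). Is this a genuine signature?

genuine

Left side g^H mod p:
141^2 = 19881 ≡ 58
141^4 ≡ 58^2 = 3364 ≡ 137
141^8 ≡ 137^2 = 18769 ≡ 329
141^16 ≡ 329^2 = 108241 ≡ 367
141^32 ≡ 367^2 = 134689 ≡ 77
141^64 ≡ 77^2 = 5929 ≡ 397
141^128 ≡ 397^2 = 157609 ≡ 408
145 = 128 + 16 + 1, so 141^145 ≡ 408·367·141 ≡ 359 (mod 461)
Right side y^r · r^s mod p:
107^2 = 11449 ≡ 385
107^4 ≡ 385^2 = 148225 ≡ 244
107^8 ≡ 244^2 = 59536 ≡ 67
107^16 ≡ 67^2 = 4489 ≡ 340
107^32 ≡ 340^2 = 115600 ≡ 350
107^64 ≡ 350^2 = 122500 ≡ 335
107^128 ≡ 335^2 = 112225 ≡ 202
158 = 128 + 16 + 8 + 4 + 2, so 107^158 ≡ 202·340·67·244·385 ≡ 16 (mod 461)
158^2 = 24964 ≡ 70
158^4 ≡ 70^2 = 4900 ≡ 290
158^8 ≡ 290^2 = 84100 ≡ 198
158^16 ≡ 198^2 = 39204 ≡ 19
158^32 ≡ 19^2 = 361
158^64 ≡ 361^2 = 130321 ≡ 319
158^128 ≡ 319^2 = 101761 ≡ 341
239 = 128 + 64 + 32 + 8 + 4 + 2 + 1, so 158^239 ≡ 341·319·361·198·290·70·158 ≡ 397 (mod 461)
16·397 = 6352 ≡ 359 (mod 461)
359 ≡ 359 (mod 461), so the signature is genuine.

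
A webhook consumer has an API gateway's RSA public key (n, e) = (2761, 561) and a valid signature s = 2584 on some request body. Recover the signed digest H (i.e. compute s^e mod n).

s^561 mod 2761 = 1572

1572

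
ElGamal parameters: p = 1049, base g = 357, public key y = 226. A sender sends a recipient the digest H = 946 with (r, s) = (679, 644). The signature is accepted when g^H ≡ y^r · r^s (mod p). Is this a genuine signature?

Left side g^H mod p:
Squares mod 1049: 357^1≡357, 357^2≡520, 357^4≡807, 357^8≡869, 357^16≡930, 357^32≡524, 357^64≡787, 357^128≡459, 357^256≡881, 357^512≡950
946 = 512 + 256 + 128 + 32 + 16 + 2, so 357^946 ≡ 950·881·459·524·930·520 ≡ 839 (mod 1049)
Right side y^r · r^s mod p:
Squares mod 1049: 226^1≡226, 226^2≡724, 226^4≡725, 226^8≡76, 226^16≡531, 226^32≡829, 226^64≡146, 226^128≡336, 226^256≡653, 226^512≡515
679 = 512 + 128 + 32 + 4 + 2 + 1, so 226^679 ≡ 515·336·829·725·724·226 ≡ 405 (mod 1049)
Squares mod 1049: 679^1≡679, 679^2≡530, 679^4≡817, 679^8≡325, 679^16≡725, 679^32≡76, 679^64≡531, 679^128≡829, 679^256≡146, 679^512≡336
644 = 512 + 128 + 4, so 679^644 ≡ 336·829·817 ≡ 388 (mod 1049)
405·388 = 157140 ≡ 839 (mod 1049)
839 ≡ 839 (mod 1049), so the signature is genuine.

genuine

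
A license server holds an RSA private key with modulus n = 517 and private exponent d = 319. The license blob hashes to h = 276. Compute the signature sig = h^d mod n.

287

h^2 ≡ 276^2 = 76176 ≡ 177
h^4 ≡ 177^2 = 31329 ≡ 309
h^8 ≡ 309^2 = 95481 ≡ 353
h^16 ≡ 353^2 = 124609 ≡ 12
h^32 ≡ 12^2 = 144
h^64 ≡ 144^2 = 20736 ≡ 56
h^128 ≡ 56^2 = 3136 ≡ 34
h^256 ≡ 34^2 = 1156 ≡ 122
319 = 256 + 32 + 16 + 8 + 4 + 2 + 1, so h^319 ≡ 122·144·12·353·309·177·276 ≡ 287 (mod 517)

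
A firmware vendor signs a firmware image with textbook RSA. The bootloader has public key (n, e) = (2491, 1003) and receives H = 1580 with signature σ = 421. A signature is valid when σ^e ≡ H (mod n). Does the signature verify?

σ^2 ≡ 421^2 = 177241 ≡ 380
σ^4 ≡ 380^2 = 144400 ≡ 2413
σ^8 ≡ 2413^2 = 5822569 ≡ 1102
σ^16 ≡ 1102^2 = 1214404 ≡ 1287
σ^32 ≡ 1287^2 = 1656369 ≡ 2345
σ^64 ≡ 2345^2 = 5499025 ≡ 1388
σ^128 ≡ 1388^2 = 1926544 ≡ 1001
σ^256 ≡ 1001^2 = 1002001 ≡ 619
σ^512 ≡ 619^2 = 383161 ≡ 2038
1003 = 512 + 256 + 128 + 64 + 32 + 8 + 2 + 1, so σ^1003 ≡ 2038·619·1001·1388·2345·1102·380·421 ≡ 207 (mod 2491)
σ^1003 mod 2491 = 207, but H = 1580.

does not verify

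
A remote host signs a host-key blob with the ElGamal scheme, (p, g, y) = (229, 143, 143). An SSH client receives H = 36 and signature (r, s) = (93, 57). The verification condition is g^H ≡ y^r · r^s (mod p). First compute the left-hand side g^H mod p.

143^2 = 20449 ≡ 68
143^4 ≡ 68^2 = 4624 ≡ 44
143^8 ≡ 44^2 = 1936 ≡ 104
143^16 ≡ 104^2 = 10816 ≡ 53
143^32 ≡ 53^2 = 2809 ≡ 61
36 = 32 + 4, so 143^36 ≡ 61·44 ≡ 165 (mod 229)

165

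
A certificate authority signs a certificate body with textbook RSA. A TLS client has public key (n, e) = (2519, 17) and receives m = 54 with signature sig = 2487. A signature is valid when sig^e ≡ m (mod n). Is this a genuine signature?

forged

sig^2 ≡ 2487^2 = 6185169 ≡ 1024
sig^4 ≡ 1024^2 = 1048576 ≡ 672
sig^8 ≡ 672^2 = 451584 ≡ 683
sig^16 ≡ 683^2 = 466489 ≡ 474
17 = 16 + 1, so sig^17 ≡ 474·2487 ≡ 2465 (mod 2519)
2465 ≠ 54, so verification fails.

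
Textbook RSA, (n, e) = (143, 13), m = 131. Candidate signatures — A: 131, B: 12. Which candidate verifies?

Candidate A: Squares mod 143: 131^1≡131, 131^2≡1, 131^4≡1, 131^8≡1; 13 = 8 + 4 + 1, so 131^13 ≡ 1·1·131 ≡ 131 (mod 143)
  → matches m = 131
Candidate B: Squares mod 143: 12^1≡12, 12^2≡1, 12^4≡1, 12^8≡1; 13 = 8 + 4 + 1, so 12^13 ≡ 1·1·12 ≡ 12 (mod 143)

A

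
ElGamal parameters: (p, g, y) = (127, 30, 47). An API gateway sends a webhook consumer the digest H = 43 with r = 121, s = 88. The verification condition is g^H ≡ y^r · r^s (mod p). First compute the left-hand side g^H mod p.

30^2 = 900 ≡ 11
30^4 ≡ 11^2 = 121
30^8 ≡ 121^2 = 14641 ≡ 36
30^16 ≡ 36^2 = 1296 ≡ 26
30^32 ≡ 26^2 = 676 ≡ 41
43 = 32 + 8 + 2 + 1, so 30^43 ≡ 41·36·11·30 ≡ 35 (mod 127)

35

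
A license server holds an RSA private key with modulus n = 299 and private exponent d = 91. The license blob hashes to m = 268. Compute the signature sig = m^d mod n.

109

Squares mod 299: m^1≡268, m^2≡64, m^4≡209, m^8≡27, m^16≡131, m^32≡118, m^64≡170
91 = 64 + 16 + 8 + 2 + 1, so m^91 ≡ 170·131·27·64·268 ≡ 109 (mod 299)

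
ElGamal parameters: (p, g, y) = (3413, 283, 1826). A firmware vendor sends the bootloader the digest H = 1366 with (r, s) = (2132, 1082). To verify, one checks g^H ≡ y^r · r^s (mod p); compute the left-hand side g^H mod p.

1025

Squares mod 3413: 283^1≡283, 283^2≡1590, 283^4≡2480, 283^8≡174, 283^16≡2972, 283^32≡3353, 283^64≡187, 283^128≡839, 283^256≡843, 283^512≡745, 283^1024≡2119
1366 = 1024 + 256 + 64 + 16 + 4 + 2, so 283^1366 ≡ 2119·843·187·2972·2480·1590 ≡ 1025 (mod 3413)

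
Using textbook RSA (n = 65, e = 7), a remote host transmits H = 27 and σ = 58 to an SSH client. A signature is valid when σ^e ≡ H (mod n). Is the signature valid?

invalid

Squares mod 65: σ^1≡58, σ^2≡49, σ^4≡61
7 = 4 + 2 + 1, so σ^7 ≡ 61·49·58 ≡ 7 (mod 65)
The recovered value 7 does not match the digest 27.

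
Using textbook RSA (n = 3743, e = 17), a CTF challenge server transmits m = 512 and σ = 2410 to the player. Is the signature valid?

invalid

Squares mod 3743: σ^1≡2410, σ^2≡2707, σ^4≡2798, σ^8≡2191, σ^16≡1955
17 = 16 + 1, so σ^17 ≡ 1955·2410 ≡ 2856 (mod 3743)
The recovered value 2856 does not match the digest 512.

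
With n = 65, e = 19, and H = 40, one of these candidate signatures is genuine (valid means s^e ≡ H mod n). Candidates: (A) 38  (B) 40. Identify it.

Candidate A: 38^2 = 1444 ≡ 14; 38^4 ≡ 14^2 = 196 ≡ 1; 38^8 ≡ 1^2 = 1; 38^16 ≡ 1^2 = 1; 19 = 16 + 2 + 1, so 38^19 ≡ 1·14·38 ≡ 12 (mod 65)
Candidate B: 40^2 = 1600 ≡ 40; 40^4 ≡ 40^2 = 1600 ≡ 40; 40^8 ≡ 40^2 = 1600 ≡ 40; 40^16 ≡ 40^2 = 1600 ≡ 40; 19 = 16 + 2 + 1, so 40^19 ≡ 40·40·40 ≡ 40 (mod 65)
  → matches H = 40

B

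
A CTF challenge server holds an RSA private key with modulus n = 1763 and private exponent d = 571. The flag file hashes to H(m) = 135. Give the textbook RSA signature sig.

(H(m))^2 ≡ 135^2 = 18225 ≡ 595
(H(m))^4 ≡ 595^2 = 354025 ≡ 1425
(H(m))^8 ≡ 1425^2 = 2030625 ≡ 1412
(H(m))^16 ≡ 1412^2 = 1993744 ≡ 1554
(H(m))^32 ≡ 1554^2 = 2414916 ≡ 1369
(H(m))^64 ≡ 1369^2 = 1874161 ≡ 92
(H(m))^128 ≡ 92^2 = 8464 ≡ 1412
(H(m))^256 ≡ 1412^2 = 1993744 ≡ 1554
(H(m))^512 ≡ 1554^2 = 2414916 ≡ 1369
571 = 512 + 32 + 16 + 8 + 2 + 1, so (H(m))^571 ≡ 1369·1369·1554·1412·595·135 ≡ 436 (mod 1763)

436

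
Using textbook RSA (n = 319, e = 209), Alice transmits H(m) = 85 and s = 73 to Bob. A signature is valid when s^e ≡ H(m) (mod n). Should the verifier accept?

accept

s^2 ≡ 73^2 = 5329 ≡ 225
s^4 ≡ 225^2 = 50625 ≡ 223
s^8 ≡ 223^2 = 49729 ≡ 284
s^16 ≡ 284^2 = 80656 ≡ 268
s^32 ≡ 268^2 = 71824 ≡ 49
s^64 ≡ 49^2 = 2401 ≡ 168
s^128 ≡ 168^2 = 28224 ≡ 152
209 = 128 + 64 + 16 + 1, so s^209 ≡ 152·168·268·73 ≡ 85 (mod 319)
Since 85 equals the digest 85, verification succeeds.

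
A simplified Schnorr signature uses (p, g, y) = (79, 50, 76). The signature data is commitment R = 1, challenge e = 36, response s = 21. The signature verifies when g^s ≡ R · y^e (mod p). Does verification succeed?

passes

g^s mod p:
50^2 = 2500 ≡ 51
50^4 ≡ 51^2 = 2601 ≡ 73
50^8 ≡ 73^2 = 5329 ≡ 36
50^16 ≡ 36^2 = 1296 ≡ 32
21 = 16 + 4 + 1, so 50^21 ≡ 32·73·50 ≡ 38 (mod 79)
R · y^e mod p:
76^2 = 5776 ≡ 9
76^4 ≡ 9^2 = 81 ≡ 2
76^8 ≡ 2^2 = 4
76^16 ≡ 4^2 = 16
76^32 ≡ 16^2 = 256 ≡ 19
36 = 32 + 4, so 76^36 ≡ 19·2 ≡ 38 (mod 79)
1·38 = 38 ≡ 38 (mod 79)
38 ≡ 38 (mod 79); signature holds.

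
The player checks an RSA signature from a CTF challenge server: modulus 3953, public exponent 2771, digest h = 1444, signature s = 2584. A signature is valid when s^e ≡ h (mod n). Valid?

no

s^2771 mod 3953 = 2509
s^2771 mod 3953 = 2509, but h = 1444.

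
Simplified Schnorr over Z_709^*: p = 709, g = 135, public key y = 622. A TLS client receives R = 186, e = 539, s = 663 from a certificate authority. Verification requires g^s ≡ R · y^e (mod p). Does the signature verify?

verifies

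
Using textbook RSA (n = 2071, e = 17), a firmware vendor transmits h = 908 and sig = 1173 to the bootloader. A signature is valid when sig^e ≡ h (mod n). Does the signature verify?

Squares mod 2071: sig^1≡1173, sig^2≡785, sig^4≡1138, sig^8≡669, sig^16≡225
17 = 16 + 1, so sig^17 ≡ 225·1173 ≡ 908 (mod 2071)
sig^17 mod 2071 = 908 matches h.

verifies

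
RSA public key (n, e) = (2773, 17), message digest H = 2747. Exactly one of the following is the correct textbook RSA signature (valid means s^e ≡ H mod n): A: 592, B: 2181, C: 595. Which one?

A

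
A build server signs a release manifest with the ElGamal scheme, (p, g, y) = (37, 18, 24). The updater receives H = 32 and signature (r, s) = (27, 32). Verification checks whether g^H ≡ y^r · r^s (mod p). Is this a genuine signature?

Left side g^H mod p:
Squares mod 37: 18^1≡18, 18^2≡28, 18^4≡7, 18^8≡12, 18^16≡33, 18^32≡16
18^32 ≡ 16 (mod 37)
Right side y^r · r^s mod p:
Squares mod 37: 24^1≡24, 24^2≡21, 24^4≡34, 24^8≡9, 24^16≡7
27 = 16 + 8 + 2 + 1, so 24^27 ≡ 7·9·21·24 ≡ 6 (mod 37)
Squares mod 37: 27^1≡27, 27^2≡26, 27^4≡10, 27^8≡26, 27^16≡10, 27^32≡26
27^32 ≡ 26 (mod 37)
6·26 = 156 ≡ 8 (mod 37)
16 ≠ 8, so verification fails.

forged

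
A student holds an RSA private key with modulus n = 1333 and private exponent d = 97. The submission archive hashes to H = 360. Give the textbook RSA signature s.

H^2 ≡ 360^2 = 129600 ≡ 299
H^4 ≡ 299^2 = 89401 ≡ 90
H^8 ≡ 90^2 = 8100 ≡ 102
H^16 ≡ 102^2 = 10404 ≡ 1073
H^32 ≡ 1073^2 = 1151329 ≡ 950
H^64 ≡ 950^2 = 902500 ≡ 59
97 = 64 + 32 + 1, so H^97 ≡ 59·950·360 ≡ 379 (mod 1333)

379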